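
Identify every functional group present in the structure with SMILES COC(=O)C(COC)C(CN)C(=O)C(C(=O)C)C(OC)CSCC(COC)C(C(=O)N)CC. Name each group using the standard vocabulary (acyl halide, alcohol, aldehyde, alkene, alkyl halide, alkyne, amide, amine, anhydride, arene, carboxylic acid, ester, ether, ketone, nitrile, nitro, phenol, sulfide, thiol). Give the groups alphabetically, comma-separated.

CH3O–C(=O)–: carbonyl C bonded to C and to –OCH3 → ester (not ketone + ether).
pendant –CH2OCH3: C–O–C linkage → ether.
pendant –CH2NH2: N on sp³ C, no adjacent C=O → amine.
–C(=O)– with carbon on both sides → ketone.
pendant –COCH3: carbonyl C bonded to two carbons → ketone.
pendant –OCH3: C–O–C with sp³ C, no adjacent C=O → ether.
C–S–C linkage → sulfide (thioether).
pendant –CH2OCH3: C–O–C linkage → ether.
pendant –CONH2: carbonyl C bonded to C and N → amide.

amide, amine, ester, ether, ketone, sulfide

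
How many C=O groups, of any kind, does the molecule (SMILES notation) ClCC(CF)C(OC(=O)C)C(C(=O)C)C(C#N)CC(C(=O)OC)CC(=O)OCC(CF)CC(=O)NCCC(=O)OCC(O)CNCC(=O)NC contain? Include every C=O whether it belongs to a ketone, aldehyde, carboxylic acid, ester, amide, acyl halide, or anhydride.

CH(OCOCH3): ester, 1 C=O (running total 1).
CH(COCH3): ketone, 1 C=O (running total 2).
CH(COOCH3): ester, 1 C=O (running total 3).
CH2COOCH2: ester, 1 C=O (running total 4).
CH2CONHCH2: amide, 1 C=O (running total 5).
CH2COOCH2: ester, 1 C=O (running total 6).
CONHCH3: amide, 1 C=O (running total 7).

7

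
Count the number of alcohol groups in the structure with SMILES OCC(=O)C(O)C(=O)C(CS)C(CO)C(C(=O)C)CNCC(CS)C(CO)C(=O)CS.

4

Taking each segment in turn:
  HOCH2: HO– on an sp³ carbon → alcohol.
  CO: –C(=O)– with carbon on both sides → ketone.
  CH(OH): –OH on an sp³ carbon → alcohol (secondary).
  CO: –C(=O)– with carbon on both sides → ketone.
  CH(CH2SH): pendant –CH2SH → thiol.
  CH(CH2OH): pendant –CH2OH on an sp³ backbone C → alcohol.
  CH(COCH3): pendant –COCH3: carbonyl C bonded to two carbons → ketone.
  CH2NHCH2: C–N–C with sp³ carbons and no adjacent C=O → amine (secondary).
  CH(CH2SH): pendant –CH2SH → thiol.
  CH(CH2OH): pendant –CH2OH on an sp³ backbone C → alcohol.
  CO: –C(=O)– with carbon on both sides → ketone.
  CH2SH: –SH on an sp³ carbon → thiol.
Alcohol appears at: HOCH2, CH(OH), CH(CH2OH), CH(CH2OH) → 4.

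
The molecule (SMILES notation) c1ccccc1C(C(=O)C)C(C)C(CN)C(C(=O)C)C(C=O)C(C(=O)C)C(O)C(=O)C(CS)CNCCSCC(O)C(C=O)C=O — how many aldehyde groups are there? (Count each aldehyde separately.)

Reading the structure from left to right:
  C6H5: C6H5– phenyl ring → arene.
  CH(COCH3): pendant –COCH3: carbonyl C bonded to two carbons → ketone.
  CH(CH2NH2): pendant –CH2NH2: N on sp³ C, no adjacent C=O → amine.
  CH(COCH3): pendant –COCH3: carbonyl C bonded to two carbons → ketone.
  CH(CHO): pendant –CHO: carbonyl C bonded to C and H → aldehyde.
  CH(COCH3): pendant –COCH3: carbonyl C bonded to two carbons → ketone.
  CH(OH): –OH on an sp³ carbon → alcohol (secondary).
  CO: –C(=O)– with carbon on both sides → ketone.
  CH(CH2SH): pendant –CH2SH → thiol.
  CH2NHCH2: C–N–C with sp³ carbons and no adjacent C=O → amine (secondary).
  CH2SCH2: C–S–C linkage → sulfide (thioether).
  CH(OH): –OH on an sp³ carbon → alcohol (secondary).
  CH(CHO): pendant –CHO: carbonyl C bonded to C and H → aldehyde.
  CHO: terminal –CHO: carbonyl C bonded to H and C → aldehyde.
Aldehyde appears at: CH(CHO), CH(CHO), CHO → 3.

3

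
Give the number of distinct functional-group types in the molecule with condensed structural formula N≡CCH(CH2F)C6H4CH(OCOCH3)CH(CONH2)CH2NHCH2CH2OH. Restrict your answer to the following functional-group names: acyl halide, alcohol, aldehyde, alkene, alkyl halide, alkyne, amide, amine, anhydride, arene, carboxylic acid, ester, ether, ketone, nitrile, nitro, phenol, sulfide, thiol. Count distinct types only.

N≡C–: carbon triple-bonded to nitrogen → nitrile.
pendant –CH2X: halogen on sp³ carbon → alkyl halide.
para-disubstituted benzene ring → arene.
pendant –OC(=O)CH3: an acyloxy group → ester.
pendant –CONH2: carbonyl C bonded to C and N → amide.
C–N–C with sp³ carbons and no adjacent C=O → amine (secondary).
–OH on an sp³ carbon → alcohol.
Distinct types present: alcohol, alkyl halide, amide, amine, arene, ester, nitrile.

7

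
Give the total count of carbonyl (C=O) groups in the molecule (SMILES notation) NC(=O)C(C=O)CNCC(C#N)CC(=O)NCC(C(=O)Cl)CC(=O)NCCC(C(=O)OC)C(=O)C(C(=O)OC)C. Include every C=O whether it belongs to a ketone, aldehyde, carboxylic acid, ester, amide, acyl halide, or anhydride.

H2NCO: amide, 1 C=O (running total 1).
CH(CHO): aldehyde, 1 C=O (running total 2).
CH2CONHCH2: amide, 1 C=O (running total 3).
CH(COCl): acyl halide, 1 C=O (running total 4).
CH2CONHCH2: amide, 1 C=O (running total 5).
CH(COOCH3): ester, 1 C=O (running total 6).
CO: ketone, 1 C=O (running total 7).
CH(COOCH3): ester, 1 C=O (running total 8).

8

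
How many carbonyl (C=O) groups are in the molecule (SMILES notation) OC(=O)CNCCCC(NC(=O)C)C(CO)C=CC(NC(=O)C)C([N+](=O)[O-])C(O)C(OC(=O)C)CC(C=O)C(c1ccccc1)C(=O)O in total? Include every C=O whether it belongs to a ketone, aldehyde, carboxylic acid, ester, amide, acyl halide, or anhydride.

HOOC: carboxylic acid, 1 C=O (running total 1).
CH(NHCOCH3): amide, 1 C=O (running total 2).
CH(NHCOCH3): amide, 1 C=O (running total 3).
CH(OCOCH3): ester, 1 C=O (running total 4).
CH(CHO): aldehyde, 1 C=O (running total 5).
COOH: carboxylic acid, 1 C=O (running total 6).

6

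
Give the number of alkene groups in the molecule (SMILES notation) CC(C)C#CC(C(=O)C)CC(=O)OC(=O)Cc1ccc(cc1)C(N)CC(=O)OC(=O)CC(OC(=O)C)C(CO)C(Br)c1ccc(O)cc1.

C≡C triple bond → alkyne.
pendant –COCH3: carbonyl C bonded to two carbons → ketone.
two acyl groups sharing one oxygen, –C(=O)–O–C(=O)– → anhydride.
para-disubstituted benzene ring → arene.
–NH2 on an sp³ carbon with no adjacent C=O → amine.
two acyl groups sharing one oxygen, –C(=O)–O–C(=O)– → anhydride.
pendant –OC(=O)CH3: an acyloxy group → ester.
pendant –CH2OH on an sp³ backbone C → alcohol.
halogen on an sp³ carbon → alkyl halide.
–OH attached directly to an aromatic ring → phenol (not alcohol); the ring itself is an arene.
No segment is a alkene: C≡C is alkyne, not alkene; C6H4 is arene, not alkene; C6H4OH is arene/phenol, not alkene. → 0.

0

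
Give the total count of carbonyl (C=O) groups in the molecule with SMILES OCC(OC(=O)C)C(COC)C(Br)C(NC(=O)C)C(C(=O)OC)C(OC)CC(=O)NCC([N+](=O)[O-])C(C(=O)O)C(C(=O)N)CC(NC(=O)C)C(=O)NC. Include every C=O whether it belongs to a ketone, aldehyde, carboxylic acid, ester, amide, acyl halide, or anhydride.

8

CH(OCOCH3): ester, 1 C=O (running total 1).
CH(NHCOCH3): amide, 1 C=O (running total 2).
CH(COOCH3): ester, 1 C=O (running total 3).
CH2CONHCH2: amide, 1 C=O (running total 4).
CH(COOH): carboxylic acid, 1 C=O (running total 5).
CH(CONH2): amide, 1 C=O (running total 6).
CH(NHCOCH3): amide, 1 C=O (running total 7).
CONHCH3: amide, 1 C=O (running total 8).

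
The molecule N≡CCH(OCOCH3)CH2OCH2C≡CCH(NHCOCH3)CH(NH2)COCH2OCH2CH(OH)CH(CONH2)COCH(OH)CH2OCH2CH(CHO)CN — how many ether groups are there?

3

N≡C–: carbon triple-bonded to nitrogen → nitrile.
pendant –OC(=O)CH3: an acyloxy group → ester.
C–O–C with sp³ carbons on both sides and no adjacent C=O → ether.
C≡C triple bond → alkyne.
pendant –NHC(=O)CH3: N bonded to a carbonyl → amide (not amine).
–NH2 on an sp³ carbon with no adjacent C=O → amine.
–C(=O)– with carbon on both sides → ketone.
C–O–C with sp³ carbons on both sides and no adjacent C=O → ether.
–OH on an sp³ carbon → alcohol (secondary).
pendant –CONH2: carbonyl C bonded to C and N → amide.
–C(=O)– with carbon on both sides → ketone.
–OH on an sp³ carbon → alcohol (secondary).
C–O–C with sp³ carbons on both sides and no adjacent C=O → ether.
pendant –CHO: carbonyl C bonded to C and H → aldehyde.
–C≡N: carbon triple-bonded to nitrogen → nitrile.
Ether appears at: CH2OCH2, CH2OCH2, CH2OCH2 → 3.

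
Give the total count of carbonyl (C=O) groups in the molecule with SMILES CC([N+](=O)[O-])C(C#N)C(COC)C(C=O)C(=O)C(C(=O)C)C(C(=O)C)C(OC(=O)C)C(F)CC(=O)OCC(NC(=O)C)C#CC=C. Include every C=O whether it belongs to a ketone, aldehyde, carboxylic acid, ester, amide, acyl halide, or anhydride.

CH(CHO): aldehyde, 1 C=O (running total 1).
CO: ketone, 1 C=O (running total 2).
CH(COCH3): ketone, 1 C=O (running total 3).
CH(COCH3): ketone, 1 C=O (running total 4).
CH(OCOCH3): ester, 1 C=O (running total 5).
CH2COOCH2: ester, 1 C=O (running total 6).
CH(NHCOCH3): amide, 1 C=O (running total 7).

7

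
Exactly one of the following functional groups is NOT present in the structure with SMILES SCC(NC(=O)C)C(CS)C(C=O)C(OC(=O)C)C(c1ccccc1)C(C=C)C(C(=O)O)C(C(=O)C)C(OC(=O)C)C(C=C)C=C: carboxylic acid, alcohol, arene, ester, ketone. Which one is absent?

alcohol

ester: present (CH(OCOCH3) — pendant –OC(=O)CH3: an acyloxy group → ester).
ketone: present (CH(COCH3) — pendant –COCH3: carbonyl C bonded to two carbons → ketone).
carboxylic acid: present (CH(COOH) — pendant –COOH: carbonyl C bonded to C and –OH → carboxylic acid).
arene: present (CH(C6H5) — pendant –C6H5: benzene ring → arene).
alcohol: absent. In CH(COOH), the –OH sits on a carbonyl carbon, making it part of a carboxylic acid, not an alcohol.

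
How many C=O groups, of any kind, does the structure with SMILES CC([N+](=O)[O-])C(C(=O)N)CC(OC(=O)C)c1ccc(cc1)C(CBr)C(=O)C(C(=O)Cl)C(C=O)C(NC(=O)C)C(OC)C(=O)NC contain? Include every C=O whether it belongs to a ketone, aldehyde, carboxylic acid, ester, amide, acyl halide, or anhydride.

CH(CONH2): amide, 1 C=O (running total 1).
CH(OCOCH3): ester, 1 C=O (running total 2).
CO: ketone, 1 C=O (running total 3).
CH(COCl): acyl halide, 1 C=O (running total 4).
CH(CHO): aldehyde, 1 C=O (running total 5).
CH(NHCOCH3): amide, 1 C=O (running total 6).
CONHCH3: amide, 1 C=O (running total 7).

7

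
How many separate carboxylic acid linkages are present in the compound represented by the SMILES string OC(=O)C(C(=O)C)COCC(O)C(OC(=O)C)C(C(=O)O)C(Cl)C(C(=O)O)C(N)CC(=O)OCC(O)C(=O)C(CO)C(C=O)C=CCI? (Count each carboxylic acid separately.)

3

–COOH: carbonyl C bonded to –OH and C → carboxylic acid (the –OH is not a separate alcohol).
pendant –COCH3: carbonyl C bonded to two carbons → ketone.
C–O–C with sp³ carbons on both sides and no adjacent C=O → ether.
–OH on an sp³ carbon → alcohol (secondary).
pendant –OC(=O)CH3: an acyloxy group → ester.
pendant –COOH: carbonyl C bonded to C and –OH → carboxylic acid.
halogen on an sp³ carbon → alkyl halide.
pendant –COOH: carbonyl C bonded to C and –OH → carboxylic acid.
–NH2 on an sp³ carbon with no adjacent C=O → amine.
–C(=O)–O–C with C on the carbonyl side → ester.
–OH on an sp³ carbon → alcohol (secondary).
–C(=O)– with carbon on both sides → ketone.
pendant –CH2OH on an sp³ backbone C → alcohol.
pendant –CHO: carbonyl C bonded to C and H → aldehyde.
C=C double bond → alkene.
halogen on an sp³ carbon → alkyl halide.
Carboxylic acid appears at: HOOC, CH(COOH), CH(COOH) → 3.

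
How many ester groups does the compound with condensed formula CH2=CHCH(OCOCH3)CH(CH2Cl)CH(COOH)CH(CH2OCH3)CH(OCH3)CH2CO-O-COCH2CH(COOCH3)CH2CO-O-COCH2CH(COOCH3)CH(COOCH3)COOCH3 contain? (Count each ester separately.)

C=C double bond → alkene.
pendant –OC(=O)CH3: an acyloxy group → ester.
pendant –CH2X: halogen on sp³ carbon → alkyl halide.
pendant –COOH: carbonyl C bonded to C and –OH → carboxylic acid.
pendant –CH2OCH3: C–O–C linkage → ether.
pendant –OCH3: C–O–C with sp³ C, no adjacent C=O → ether.
two acyl groups sharing one oxygen, –C(=O)–O–C(=O)– → anhydride.
pendant –COOCH3: carbonyl C bonded to C and –OCH3 → ester.
two acyl groups sharing one oxygen, –C(=O)–O–C(=O)– → anhydride.
pendant –COOCH3: carbonyl C bonded to C and –OCH3 → ester.
pendant –COOCH3: carbonyl C bonded to C and –OCH3 → ester.
–C(=O)OCH3: carbonyl C bonded to C and to –OCH3 → ester (not ketone + ether).
Ester appears at: CH(OCOCH3), CH(COOCH3), CH(COOCH3), CH(COOCH3), COOCH3 → 5.

5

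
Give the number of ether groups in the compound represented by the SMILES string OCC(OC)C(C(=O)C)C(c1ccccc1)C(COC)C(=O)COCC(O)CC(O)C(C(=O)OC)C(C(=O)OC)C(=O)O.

Taking each segment in turn:
  HOCH2: HO– on an sp³ carbon → alcohol.
  CH(OCH3): pendant –OCH3: C–O–C with sp³ C, no adjacent C=O → ether.
  CH(COCH3): pendant –COCH3: carbonyl C bonded to two carbons → ketone.
  CH(C6H5): pendant –C6H5: benzene ring → arene.
  CH(CH2OCH3): pendant –CH2OCH3: C–O–C linkage → ether.
  CO: –C(=O)– with carbon on both sides → ketone.
  CH2OCH2: C–O–C with sp³ carbons on both sides and no adjacent C=O → ether.
  CH(OH): –OH on an sp³ carbon → alcohol (secondary).
  CH(OH): –OH on an sp³ carbon → alcohol (secondary).
  CH(COOCH3): pendant –COOCH3: carbonyl C bonded to C and –OCH3 → ester.
  CH(COOCH3): pendant –COOCH3: carbonyl C bonded to C and –OCH3 → ester.
  COOH: –COOH: carbonyl C bonded to –OH and C → carboxylic acid (the –OH is not a separate alcohol).
Ether appears at: CH(OCH3), CH(CH2OCH3), CH2OCH2 → 3.

3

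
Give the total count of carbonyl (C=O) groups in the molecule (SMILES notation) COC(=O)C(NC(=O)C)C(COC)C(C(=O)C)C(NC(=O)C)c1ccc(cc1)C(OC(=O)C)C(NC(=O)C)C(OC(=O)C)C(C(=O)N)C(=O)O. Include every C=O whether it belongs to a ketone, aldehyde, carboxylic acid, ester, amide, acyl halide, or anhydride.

CH3OOC: ester, 1 C=O (running total 1).
CH(NHCOCH3): amide, 1 C=O (running total 2).
CH(COCH3): ketone, 1 C=O (running total 3).
CH(NHCOCH3): amide, 1 C=O (running total 4).
CH(OCOCH3): ester, 1 C=O (running total 5).
CH(NHCOCH3): amide, 1 C=O (running total 6).
CH(OCOCH3): ester, 1 C=O (running total 7).
CH(CONH2): amide, 1 C=O (running total 8).
COOH: carboxylic acid, 1 C=O (running total 9).

9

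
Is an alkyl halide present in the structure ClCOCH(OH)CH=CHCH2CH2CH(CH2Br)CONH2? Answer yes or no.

–C(=O)Cl: carbonyl C bonded to C and to a halogen → acyl halide (not alkyl halide).
–OH on an sp³ carbon → alcohol (secondary).
C=C double bond → alkene.
pendant –CH2X: halogen on sp³ carbon → alkyl halide.
–C(=O)NH2: carbonyl C bonded to C and to N → amide (the N is not a separate amine).
The CH(CH2Br) segment supplies the alkyl halide: pendant –CH2X: halogen on sp³ carbon → alkyl halide.

yes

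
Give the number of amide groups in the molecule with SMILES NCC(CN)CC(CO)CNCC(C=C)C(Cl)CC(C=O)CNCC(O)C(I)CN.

Working along the chain:
  H2NCH2: –NH2 on an sp³ carbon with no adjacent C=O → amine.
  CH(CH2NH2): pendant –CH2NH2: N on sp³ C, no adjacent C=O → amine.
  CH(CH2OH): pendant –CH2OH on an sp³ backbone C → alcohol.
  CH2NHCH2: C–N–C with sp³ carbons and no adjacent C=O → amine (secondary).
  CH(CH=CH2): pendant –CH=CH2: C=C double bond → alkene.
  CH(Cl): halogen on an sp³ carbon → alkyl halide.
  CH(CHO): pendant –CHO: carbonyl C bonded to C and H → aldehyde.
  CH2NHCH2: C–N–C with sp³ carbons and no adjacent C=O → amine (secondary).
  CH(OH): –OH on an sp³ carbon → alcohol (secondary).
  CH(I): halogen on an sp³ carbon → alkyl halide.
  CH2NH2: –NH2 on an sp³ carbon with no adjacent C=O → amine.
No segment is a amide: H2NCH2 is amine, not amide; CH(CH2NH2) is amine, not amide; CH2NHCH2 is amine, not amide. → 0.

0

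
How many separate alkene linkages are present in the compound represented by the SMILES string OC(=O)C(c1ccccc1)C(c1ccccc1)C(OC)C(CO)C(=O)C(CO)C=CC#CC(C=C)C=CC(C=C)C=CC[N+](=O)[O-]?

Reading the structure from left to right:
  HOOC: –COOH: carbonyl C bonded to –OH and C → carboxylic acid (the –OH is not a separate alcohol).
  CH(C6H5): pendant –C6H5: benzene ring → arene.
  CH(C6H5): pendant –C6H5: benzene ring → arene.
  CH(OCH3): pendant –OCH3: C–O–C with sp³ C, no adjacent C=O → ether.
  CH(CH2OH): pendant –CH2OH on an sp³ backbone C → alcohol.
  CO: –C(=O)– with carbon on both sides → ketone.
  CH(CH2OH): pendant –CH2OH on an sp³ backbone C → alcohol.
  CH=CH: C=C double bond → alkene.
  C≡C: C≡C triple bond → alkyne.
  CH(CH=CH2): pendant –CH=CH2: C=C double bond → alkene.
  CH=CH: C=C double bond → alkene.
  CH(CH=CH2): pendant –CH=CH2: C=C double bond → alkene.
  CH=CH: C=C double bond → alkene.
  CH2NO2: –NO2 on carbon → nitro group.
Alkene appears at: CH=CH, CH(CH=CH2), CH=CH, CH(CH=CH2), CH=CH → 5.

5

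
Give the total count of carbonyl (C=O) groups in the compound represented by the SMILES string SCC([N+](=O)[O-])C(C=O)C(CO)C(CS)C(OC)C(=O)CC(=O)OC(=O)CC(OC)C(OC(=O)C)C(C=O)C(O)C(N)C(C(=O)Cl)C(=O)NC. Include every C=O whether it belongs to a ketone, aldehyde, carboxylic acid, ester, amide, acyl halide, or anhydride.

CH(CHO): aldehyde, 1 C=O (running total 1).
CO: ketone, 1 C=O (running total 2).
CH2CO-O-COCH2: anhydride, 2 C=O (running total 4).
CH(OCOCH3): ester, 1 C=O (running total 5).
CH(CHO): aldehyde, 1 C=O (running total 6).
CH(COCl): acyl halide, 1 C=O (running total 7).
CONHCH3: amide, 1 C=O (running total 8).

8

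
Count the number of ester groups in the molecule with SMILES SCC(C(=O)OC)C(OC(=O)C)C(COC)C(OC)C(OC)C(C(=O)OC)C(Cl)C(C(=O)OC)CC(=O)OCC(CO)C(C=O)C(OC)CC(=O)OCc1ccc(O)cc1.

6

–SH on an sp³ carbon → thiol.
pendant –COOCH3: carbonyl C bonded to C and –OCH3 → ester.
pendant –OC(=O)CH3: an acyloxy group → ester.
pendant –CH2OCH3: C–O–C linkage → ether.
pendant –OCH3: C–O–C with sp³ C, no adjacent C=O → ether.
pendant –OCH3: C–O–C with sp³ C, no adjacent C=O → ether.
pendant –COOCH3: carbonyl C bonded to C and –OCH3 → ester.
halogen on an sp³ carbon → alkyl halide.
pendant –COOCH3: carbonyl C bonded to C and –OCH3 → ester.
–C(=O)–O–C with C on the carbonyl side → ester.
pendant –CH2OH on an sp³ backbone C → alcohol.
pendant –CHO: carbonyl C bonded to C and H → aldehyde.
pendant –OCH3: C–O–C with sp³ C, no adjacent C=O → ether.
–C(=O)–O–C with C on the carbonyl side → ester.
–OH attached directly to an aromatic ring → phenol (not alcohol); the ring itself is an arene.
Ester appears at: CH(COOCH3), CH(OCOCH3), CH(COOCH3), CH(COOCH3), CH2COOCH2, CH2COOCH2 → 6.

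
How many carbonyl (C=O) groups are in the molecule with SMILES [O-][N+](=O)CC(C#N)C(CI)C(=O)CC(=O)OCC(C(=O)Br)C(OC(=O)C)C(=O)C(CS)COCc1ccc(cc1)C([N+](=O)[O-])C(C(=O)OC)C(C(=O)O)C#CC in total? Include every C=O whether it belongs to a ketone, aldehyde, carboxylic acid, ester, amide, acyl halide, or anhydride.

7

CO: ketone, 1 C=O (running total 1).
CH2COOCH2: ester, 1 C=O (running total 2).
CH(COBr): acyl halide, 1 C=O (running total 3).
CH(OCOCH3): ester, 1 C=O (running total 4).
CO: ketone, 1 C=O (running total 5).
CH(COOCH3): ester, 1 C=O (running total 6).
CH(COOH): carboxylic acid, 1 C=O (running total 7).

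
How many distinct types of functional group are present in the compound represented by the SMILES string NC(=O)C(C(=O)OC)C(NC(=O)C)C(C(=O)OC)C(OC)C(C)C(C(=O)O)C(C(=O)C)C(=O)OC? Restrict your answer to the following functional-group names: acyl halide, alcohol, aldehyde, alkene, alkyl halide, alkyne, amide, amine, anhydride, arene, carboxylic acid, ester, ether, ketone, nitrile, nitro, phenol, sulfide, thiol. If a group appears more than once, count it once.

5

Reading the structure from left to right:
  H2NCO: –C(=O)NH2: carbonyl C bonded to C and to N → amide (the N is not a separate amine).
  CH(COOCH3): pendant –COOCH3: carbonyl C bonded to C and –OCH3 → ester.
  CH(NHCOCH3): pendant –NHC(=O)CH3: N bonded to a carbonyl → amide (not amine).
  CH(COOCH3): pendant –COOCH3: carbonyl C bonded to C and –OCH3 → ester.
  CH(OCH3): pendant –OCH3: C–O–C with sp³ C, no adjacent C=O → ether.
  CH(COOH): pendant –COOH: carbonyl C bonded to C and –OH → carboxylic acid.
  CH(COCH3): pendant –COCH3: carbonyl C bonded to two carbons → ketone.
  COOCH3: –C(=O)OCH3: carbonyl C bonded to C and to –OCH3 → ester (not ketone + ether).
Distinct types present: amide, carboxylic acid, ester, ether, ketone.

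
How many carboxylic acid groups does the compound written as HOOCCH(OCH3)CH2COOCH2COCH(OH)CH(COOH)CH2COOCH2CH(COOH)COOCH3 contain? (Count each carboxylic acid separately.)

3

Reading the structure from left to right:
  HOOC: –COOH: carbonyl C bonded to –OH and C → carboxylic acid (the –OH is not a separate alcohol).
  CH(OCH3): pendant –OCH3: C–O–C with sp³ C, no adjacent C=O → ether.
  CH2COOCH2: –C(=O)–O–C with C on the carbonyl side → ester.
  CO: –C(=O)– with carbon on both sides → ketone.
  CH(OH): –OH on an sp³ carbon → alcohol (secondary).
  CH(COOH): pendant –COOH: carbonyl C bonded to C and –OH → carboxylic acid.
  CH2COOCH2: –C(=O)–O–C with C on the carbonyl side → ester.
  CH(COOH): pendant –COOH: carbonyl C bonded to C and –OH → carboxylic acid.
  COOCH3: –C(=O)OCH3: carbonyl C bonded to C and to –OCH3 → ester (not ketone + ether).
Carboxylic acid appears at: HOOC, CH(COOH), CH(COOH) → 3.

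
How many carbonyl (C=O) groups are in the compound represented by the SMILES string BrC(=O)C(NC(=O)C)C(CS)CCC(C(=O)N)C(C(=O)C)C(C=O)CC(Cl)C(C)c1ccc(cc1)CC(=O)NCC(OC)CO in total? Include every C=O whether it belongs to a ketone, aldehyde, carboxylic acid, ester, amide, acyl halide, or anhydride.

BrCO: acyl halide, 1 C=O (running total 1).
CH(NHCOCH3): amide, 1 C=O (running total 2).
CH(CONH2): amide, 1 C=O (running total 3).
CH(COCH3): ketone, 1 C=O (running total 4).
CH(CHO): aldehyde, 1 C=O (running total 5).
CH2CONHCH2: amide, 1 C=O (running total 6).

6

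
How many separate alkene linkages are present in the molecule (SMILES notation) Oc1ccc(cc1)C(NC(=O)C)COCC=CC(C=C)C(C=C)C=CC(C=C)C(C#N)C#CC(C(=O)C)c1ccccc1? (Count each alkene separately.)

Reading the structure from left to right:
  HOC6H4: –OH attached directly to an aromatic ring → phenol (not alcohol); the ring itself is an arene.
  CH(NHCOCH3): pendant –NHC(=O)CH3: N bonded to a carbonyl → amide (not amine).
  CH2OCH2: C–O–C with sp³ carbons on both sides and no adjacent C=O → ether.
  CH=CH: C=C double bond → alkene.
  CH(CH=CH2): pendant –CH=CH2: C=C double bond → alkene.
  CH(CH=CH2): pendant –CH=CH2: C=C double bond → alkene.
  CH=CH: C=C double bond → alkene.
  CH(CH=CH2): pendant –CH=CH2: C=C double bond → alkene.
  CH(CN): pendant –C≡N: nitrile.
  C≡C: C≡C triple bond → alkyne.
  CH(COCH3): pendant –COCH3: carbonyl C bonded to two carbons → ketone.
  C6H5: –C6H5 phenyl ring → arene.
Alkene appears at: CH=CH, CH(CH=CH2), CH(CH=CH2), CH=CH, CH(CH=CH2) → 5.

5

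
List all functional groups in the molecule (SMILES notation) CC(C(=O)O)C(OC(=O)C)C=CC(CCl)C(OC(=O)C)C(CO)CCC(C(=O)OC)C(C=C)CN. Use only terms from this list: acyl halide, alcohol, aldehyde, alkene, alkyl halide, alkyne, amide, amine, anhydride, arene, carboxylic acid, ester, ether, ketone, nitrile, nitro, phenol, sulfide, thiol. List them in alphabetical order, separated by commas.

Taking each segment in turn:
  CH(COOH): pendant –COOH: carbonyl C bonded to C and –OH → carboxylic acid.
  CH(OCOCH3): pendant –OC(=O)CH3: an acyloxy group → ester.
  CH=CH: C=C double bond → alkene.
  CH(CH2Cl): pendant –CH2X: halogen on sp³ carbon → alkyl halide.
  CH(OCOCH3): pendant –OC(=O)CH3: an acyloxy group → ester.
  CH(CH2OH): pendant –CH2OH on an sp³ backbone C → alcohol.
  CH(COOCH3): pendant –COOCH3: carbonyl C bonded to C and –OCH3 → ester.
  CH(CH=CH2): pendant –CH=CH2: C=C double bond → alkene.
  CH2NH2: –NH2 on an sp³ carbon with no adjacent C=O → amine.

alcohol, alkene, alkyl halide, amine, carboxylic acid, ester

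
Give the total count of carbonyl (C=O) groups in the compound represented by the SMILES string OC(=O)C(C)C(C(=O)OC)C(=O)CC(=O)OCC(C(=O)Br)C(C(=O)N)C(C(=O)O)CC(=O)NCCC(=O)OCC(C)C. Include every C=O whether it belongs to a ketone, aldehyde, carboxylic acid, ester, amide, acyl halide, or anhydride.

HOOC: carboxylic acid, 1 C=O (running total 1).
CH(COOCH3): ester, 1 C=O (running total 2).
CO: ketone, 1 C=O (running total 3).
CH2COOCH2: ester, 1 C=O (running total 4).
CH(COBr): acyl halide, 1 C=O (running total 5).
CH(CONH2): amide, 1 C=O (running total 6).
CH(COOH): carboxylic acid, 1 C=O (running total 7).
CH2CONHCH2: amide, 1 C=O (running total 8).
CH2COOCH2: ester, 1 C=O (running total 9).

9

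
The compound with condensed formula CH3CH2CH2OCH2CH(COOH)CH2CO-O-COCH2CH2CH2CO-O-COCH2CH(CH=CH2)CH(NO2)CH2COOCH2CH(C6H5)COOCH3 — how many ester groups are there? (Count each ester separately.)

C–O–C with sp³ carbons on both sides and no adjacent C=O → ether.
pendant –COOH: carbonyl C bonded to C and –OH → carboxylic acid.
two acyl groups sharing one oxygen, –C(=O)–O–C(=O)– → anhydride.
two acyl groups sharing one oxygen, –C(=O)–O–C(=O)– → anhydride.
pendant –CH=CH2: C=C double bond → alkene.
–NO2 on an sp³ carbon → nitro (the N=O is not a carbonyl).
–C(=O)–O–C with C on the carbonyl side → ester.
pendant –C6H5: benzene ring → arene.
–C(=O)OCH3: carbonyl C bonded to C and to –OCH3 → ester (not ketone + ether).
Ester appears at: CH2COOCH2, COOCH3 → 2.

2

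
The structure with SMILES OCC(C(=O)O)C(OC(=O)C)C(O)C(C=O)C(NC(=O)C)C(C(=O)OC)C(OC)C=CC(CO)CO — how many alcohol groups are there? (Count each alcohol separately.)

4

HO– on an sp³ carbon → alcohol.
pendant –COOH: carbonyl C bonded to C and –OH → carboxylic acid.
pendant –OC(=O)CH3: an acyloxy group → ester.
–OH on an sp³ carbon → alcohol (secondary).
pendant –CHO: carbonyl C bonded to C and H → aldehyde.
pendant –NHC(=O)CH3: N bonded to a carbonyl → amide (not amine).
pendant –COOCH3: carbonyl C bonded to C and –OCH3 → ester.
pendant –OCH3: C–O–C with sp³ C, no adjacent C=O → ether.
C=C double bond → alkene.
pendant –CH2OH on an sp³ backbone C → alcohol.
–OH on an sp³ carbon → alcohol.
Alcohol appears at: HOCH2, CH(OH), CH(CH2OH), CH2OH → 4.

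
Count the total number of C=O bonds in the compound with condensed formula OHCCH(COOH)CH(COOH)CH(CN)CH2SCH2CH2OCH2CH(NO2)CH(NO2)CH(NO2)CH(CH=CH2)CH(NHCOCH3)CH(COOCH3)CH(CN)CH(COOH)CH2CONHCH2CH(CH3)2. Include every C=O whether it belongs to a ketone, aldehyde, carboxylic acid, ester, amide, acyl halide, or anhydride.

7

OHC: aldehyde, 1 C=O (running total 1).
CH(COOH): carboxylic acid, 1 C=O (running total 2).
CH(COOH): carboxylic acid, 1 C=O (running total 3).
CH(NHCOCH3): amide, 1 C=O (running total 4).
CH(COOCH3): ester, 1 C=O (running total 5).
CH(COOH): carboxylic acid, 1 C=O (running total 6).
CH2CONHCH2: amide, 1 C=O (running total 7).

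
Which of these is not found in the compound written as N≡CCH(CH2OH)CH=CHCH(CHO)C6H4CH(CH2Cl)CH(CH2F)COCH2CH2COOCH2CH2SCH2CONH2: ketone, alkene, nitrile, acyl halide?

alkene: present (CH=CH — C=C double bond → alkene).
nitrile: present (N≡C — N≡C–: carbon triple-bonded to nitrogen → nitrile).
ketone: present (CO — –C(=O)– with carbon on both sides → ketone).
acyl halide: no segment matches this pattern.

acyl halide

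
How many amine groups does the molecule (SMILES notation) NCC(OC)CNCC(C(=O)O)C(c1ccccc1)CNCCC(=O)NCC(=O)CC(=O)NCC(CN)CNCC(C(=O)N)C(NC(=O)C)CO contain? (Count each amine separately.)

Working along the chain:
  H2NCH2: –NH2 on an sp³ carbon with no adjacent C=O → amine.
  CH(OCH3): pendant –OCH3: C–O–C with sp³ C, no adjacent C=O → ether.
  CH2NHCH2: C–N–C with sp³ carbons and no adjacent C=O → amine (secondary).
  CH(COOH): pendant –COOH: carbonyl C bonded to C and –OH → carboxylic acid.
  CH(C6H5): pendant –C6H5: benzene ring → arene.
  CH2NHCH2: C–N–C with sp³ carbons and no adjacent C=O → amine (secondary).
  CH2CONHCH2: –C(=O)–N– linkage → amide (the N is not an amine).
  CO: –C(=O)– with carbon on both sides → ketone.
  CH2CONHCH2: –C(=O)–N– linkage → amide (the N is not an amine).
  CH(CH2NH2): pendant –CH2NH2: N on sp³ C, no adjacent C=O → amine.
  CH2NHCH2: C–N–C with sp³ carbons and no adjacent C=O → amine (secondary).
  CH(CONH2): pendant –CONH2: carbonyl C bonded to C and N → amide.
  CH(NHCOCH3): pendant –NHC(=O)CH3: N bonded to a carbonyl → amide (not amine).
  CH2OH: –OH on an sp³ carbon → alcohol.
Amine appears at: H2NCH2, CH2NHCH2, CH2NHCH2, CH(CH2NH2), CH2NHCH2 → 5.

5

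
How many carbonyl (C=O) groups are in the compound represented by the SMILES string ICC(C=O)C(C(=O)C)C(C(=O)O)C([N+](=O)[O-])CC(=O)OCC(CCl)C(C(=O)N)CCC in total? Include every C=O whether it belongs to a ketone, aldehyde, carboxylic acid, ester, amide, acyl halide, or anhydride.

5

CH(CHO): aldehyde, 1 C=O (running total 1).
CH(COCH3): ketone, 1 C=O (running total 2).
CH(COOH): carboxylic acid, 1 C=O (running total 3).
CH2COOCH2: ester, 1 C=O (running total 4).
CH(CONH2): amide, 1 C=O (running total 5).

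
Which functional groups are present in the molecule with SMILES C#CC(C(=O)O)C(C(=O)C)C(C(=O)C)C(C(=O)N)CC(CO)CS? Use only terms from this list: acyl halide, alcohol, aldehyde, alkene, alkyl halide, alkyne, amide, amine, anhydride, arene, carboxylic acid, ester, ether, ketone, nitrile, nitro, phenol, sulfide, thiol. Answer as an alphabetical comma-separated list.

Working along the chain:
  HC≡C: C≡C triple bond → alkyne.
  CH(COOH): pendant –COOH: carbonyl C bonded to C and –OH → carboxylic acid.
  CH(COCH3): pendant –COCH3: carbonyl C bonded to two carbons → ketone.
  CH(COCH3): pendant –COCH3: carbonyl C bonded to two carbons → ketone.
  CH(CONH2): pendant –CONH2: carbonyl C bonded to C and N → amide.
  CH(CH2OH): pendant –CH2OH on an sp³ backbone C → alcohol.
  CH2SH: –SH on an sp³ carbon → thiol.

alcohol, alkyne, amide, carboxylic acid, ketone, thiol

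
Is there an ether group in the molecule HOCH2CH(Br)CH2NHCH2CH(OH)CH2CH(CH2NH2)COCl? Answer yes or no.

HO– on an sp³ carbon → alcohol.
halogen on an sp³ carbon → alkyl halide.
C–N–C with sp³ carbons and no adjacent C=O → amine (secondary).
–OH on an sp³ carbon → alcohol (secondary).
pendant –CH2NH2: N on sp³ C, no adjacent C=O → amine.
–C(=O)Cl: carbonyl C bonded to C and to a halogen → acyl halide (not alkyl halide).
The groups actually present are: acyl halide, alcohol, alkyl halide, amine.

no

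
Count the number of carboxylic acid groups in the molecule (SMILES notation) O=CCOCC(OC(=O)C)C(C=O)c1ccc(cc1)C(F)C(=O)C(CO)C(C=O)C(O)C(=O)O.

terminal –CHO: carbonyl C bonded to H and C → aldehyde.
C–O–C with sp³ carbons on both sides and no adjacent C=O → ether.
pendant –OC(=O)CH3: an acyloxy group → ester.
pendant –CHO: carbonyl C bonded to C and H → aldehyde.
para-disubstituted benzene ring → arene.
halogen on an sp³ carbon → alkyl halide.
–C(=O)– with carbon on both sides → ketone.
pendant –CH2OH on an sp³ backbone C → alcohol.
pendant –CHO: carbonyl C bonded to C and H → aldehyde.
–OH on an sp³ carbon → alcohol (secondary).
–COOH: carbonyl C bonded to –OH and C → carboxylic acid (the –OH is not a separate alcohol).
Carboxylic acid appears at: COOH → 1.

1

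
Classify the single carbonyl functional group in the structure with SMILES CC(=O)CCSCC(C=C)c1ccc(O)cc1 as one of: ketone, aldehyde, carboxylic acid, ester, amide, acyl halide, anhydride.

ketone

The carbonyl is in the CO segment: –C(=O)– with carbon on both sides → ketone.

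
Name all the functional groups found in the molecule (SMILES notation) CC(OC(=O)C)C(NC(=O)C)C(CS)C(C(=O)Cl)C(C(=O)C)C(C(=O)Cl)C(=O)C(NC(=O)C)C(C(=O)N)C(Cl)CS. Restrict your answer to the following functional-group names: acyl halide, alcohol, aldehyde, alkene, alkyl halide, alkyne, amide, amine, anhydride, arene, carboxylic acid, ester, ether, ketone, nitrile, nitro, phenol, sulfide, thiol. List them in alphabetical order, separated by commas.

Reading the structure from left to right:
  CH(OCOCH3): pendant –OC(=O)CH3: an acyloxy group → ester.
  CH(NHCOCH3): pendant –NHC(=O)CH3: N bonded to a carbonyl → amide (not amine).
  CH(CH2SH): pendant –CH2SH → thiol.
  CH(COCl): pendant –C(=O)X: carbonyl C bonded to C and halogen → acyl halide.
  CH(COCH3): pendant –COCH3: carbonyl C bonded to two carbons → ketone.
  CH(COCl): pendant –C(=O)X: carbonyl C bonded to C and halogen → acyl halide.
  CO: –C(=O)– with carbon on both sides → ketone.
  CH(NHCOCH3): pendant –NHC(=O)CH3: N bonded to a carbonyl → amide (not amine).
  CH(CONH2): pendant –CONH2: carbonyl C bonded to C and N → amide.
  CH(Cl): halogen on an sp³ carbon → alkyl halide.
  CH2SH: –SH on an sp³ carbon → thiol.

acyl halide, alkyl halide, amide, ester, ketone, thiol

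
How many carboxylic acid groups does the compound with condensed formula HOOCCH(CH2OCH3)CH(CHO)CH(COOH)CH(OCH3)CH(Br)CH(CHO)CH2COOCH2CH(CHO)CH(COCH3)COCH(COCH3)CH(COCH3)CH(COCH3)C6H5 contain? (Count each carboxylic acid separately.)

–COOH: carbonyl C bonded to –OH and C → carboxylic acid (the –OH is not a separate alcohol).
pendant –CH2OCH3: C–O–C linkage → ether.
pendant –CHO: carbonyl C bonded to C and H → aldehyde.
pendant –COOH: carbonyl C bonded to C and –OH → carboxylic acid.
pendant –OCH3: C–O–C with sp³ C, no adjacent C=O → ether.
halogen on an sp³ carbon → alkyl halide.
pendant –CHO: carbonyl C bonded to C and H → aldehyde.
–C(=O)–O–C with C on the carbonyl side → ester.
pendant –CHO: carbonyl C bonded to C and H → aldehyde.
pendant –COCH3: carbonyl C bonded to two carbons → ketone.
–C(=O)– with carbon on both sides → ketone.
pendant –COCH3: carbonyl C bonded to two carbons → ketone.
pendant –COCH3: carbonyl C bonded to two carbons → ketone.
pendant –COCH3: carbonyl C bonded to two carbons → ketone.
–C6H5 phenyl ring → arene.
Carboxylic acid appears at: HOOC, CH(COOH) → 2.

2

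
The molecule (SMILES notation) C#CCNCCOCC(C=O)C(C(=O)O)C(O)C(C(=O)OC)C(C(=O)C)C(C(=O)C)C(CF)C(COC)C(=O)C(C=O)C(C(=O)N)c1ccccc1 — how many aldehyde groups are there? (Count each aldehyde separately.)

C≡C triple bond → alkyne.
C–N–C with sp³ carbons and no adjacent C=O → amine (secondary).
C–O–C with sp³ carbons on both sides and no adjacent C=O → ether.
pendant –CHO: carbonyl C bonded to C and H → aldehyde.
pendant –COOH: carbonyl C bonded to C and –OH → carboxylic acid.
–OH on an sp³ carbon → alcohol (secondary).
pendant –COOCH3: carbonyl C bonded to C and –OCH3 → ester.
pendant –COCH3: carbonyl C bonded to two carbons → ketone.
pendant –COCH3: carbonyl C bonded to two carbons → ketone.
pendant –CH2X: halogen on sp³ carbon → alkyl halide.
pendant –CH2OCH3: C–O–C linkage → ether.
–C(=O)– with carbon on both sides → ketone.
pendant –CHO: carbonyl C bonded to C and H → aldehyde.
pendant –CONH2: carbonyl C bonded to C and N → amide.
–C6H5 phenyl ring → arene.
Aldehyde appears at: CH(CHO), CH(CHO) → 2.

2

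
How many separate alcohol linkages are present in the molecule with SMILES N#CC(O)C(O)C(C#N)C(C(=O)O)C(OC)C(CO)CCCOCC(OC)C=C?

3

Working along the chain:
  N≡C: N≡C–: carbon triple-bonded to nitrogen → nitrile.
  CH(OH): –OH on an sp³ carbon → alcohol (secondary).
  CH(OH): –OH on an sp³ carbon → alcohol (secondary).
  CH(CN): pendant –C≡N: nitrile.
  CH(COOH): pendant –COOH: carbonyl C bonded to C and –OH → carboxylic acid.
  CH(OCH3): pendant –OCH3: C–O–C with sp³ C, no adjacent C=O → ether.
  CH(CH2OH): pendant –CH2OH on an sp³ backbone C → alcohol.
  CH2OCH2: C–O–C with sp³ carbons on both sides and no adjacent C=O → ether.
  CH(OCH3): pendant –OCH3: C–O–C with sp³ C, no adjacent C=O → ether.
  CH=CH2: C=C double bond → alkene.
Alcohol appears at: CH(OH), CH(OH), CH(CH2OH) → 3.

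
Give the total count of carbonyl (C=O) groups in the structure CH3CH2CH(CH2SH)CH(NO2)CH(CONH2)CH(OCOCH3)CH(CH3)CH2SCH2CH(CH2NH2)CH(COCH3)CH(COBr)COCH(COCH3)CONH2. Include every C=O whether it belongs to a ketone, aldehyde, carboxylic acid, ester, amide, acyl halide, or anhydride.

7

CH(CONH2): amide, 1 C=O (running total 1).
CH(OCOCH3): ester, 1 C=O (running total 2).
CH(COCH3): ketone, 1 C=O (running total 3).
CH(COBr): acyl halide, 1 C=O (running total 4).
CO: ketone, 1 C=O (running total 5).
CH(COCH3): ketone, 1 C=O (running total 6).
CONH2: amide, 1 C=O (running total 7).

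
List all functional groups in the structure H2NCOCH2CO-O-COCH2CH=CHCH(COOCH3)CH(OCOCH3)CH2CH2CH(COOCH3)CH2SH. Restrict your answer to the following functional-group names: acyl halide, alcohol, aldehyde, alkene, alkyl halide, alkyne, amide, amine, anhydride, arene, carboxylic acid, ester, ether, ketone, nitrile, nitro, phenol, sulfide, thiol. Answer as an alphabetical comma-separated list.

Reading the structure from left to right:
  H2NCO: –C(=O)NH2: carbonyl C bonded to C and to N → amide (the N is not a separate amine).
  CH2CO-O-COCH2: two acyl groups sharing one oxygen, –C(=O)–O–C(=O)– → anhydride.
  CH=CH: C=C double bond → alkene.
  CH(COOCH3): pendant –COOCH3: carbonyl C bonded to C and –OCH3 → ester.
  CH(OCOCH3): pendant –OC(=O)CH3: an acyloxy group → ester.
  CH(COOCH3): pendant –COOCH3: carbonyl C bonded to C and –OCH3 → ester.
  CH2SH: –SH on an sp³ carbon → thiol.

alkene, amide, anhydride, ester, thiol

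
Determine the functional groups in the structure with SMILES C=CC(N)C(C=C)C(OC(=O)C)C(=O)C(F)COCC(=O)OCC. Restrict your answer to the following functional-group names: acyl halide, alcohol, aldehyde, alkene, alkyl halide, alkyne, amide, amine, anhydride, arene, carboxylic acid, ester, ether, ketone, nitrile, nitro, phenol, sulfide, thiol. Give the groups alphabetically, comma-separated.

alkene, alkyl halide, amine, ester, ether, ketone

C=C double bond → alkene.
–NH2 on an sp³ carbon with no adjacent C=O → amine.
pendant –CH=CH2: C=C double bond → alkene.
pendant –OC(=O)CH3: an acyloxy group → ester.
–C(=O)– with carbon on both sides → ketone.
halogen on an sp³ carbon → alkyl halide.
C–O–C with sp³ carbons on both sides and no adjacent C=O → ether.
–C(=O)OCH2CH3: carbonyl C bonded to C and to –OEt → ester.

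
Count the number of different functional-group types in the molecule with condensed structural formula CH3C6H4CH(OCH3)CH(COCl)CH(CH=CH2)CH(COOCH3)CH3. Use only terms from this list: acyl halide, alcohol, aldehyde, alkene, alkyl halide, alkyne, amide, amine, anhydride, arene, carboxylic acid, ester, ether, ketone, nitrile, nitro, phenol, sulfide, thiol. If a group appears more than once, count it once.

para-disubstituted benzene ring → arene.
pendant –OCH3: C–O–C with sp³ C, no adjacent C=O → ether.
pendant –C(=O)X: carbonyl C bonded to C and halogen → acyl halide.
pendant –CH=CH2: C=C double bond → alkene.
pendant –COOCH3: carbonyl C bonded to C and –OCH3 → ester.
Distinct types present: acyl halide, alkene, arene, ester, ether.

5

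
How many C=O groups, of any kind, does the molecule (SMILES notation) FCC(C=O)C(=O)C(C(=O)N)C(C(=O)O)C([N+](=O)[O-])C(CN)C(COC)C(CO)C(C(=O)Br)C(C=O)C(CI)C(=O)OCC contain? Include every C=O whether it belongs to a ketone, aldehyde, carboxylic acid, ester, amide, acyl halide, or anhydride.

CH(CHO): aldehyde, 1 C=O (running total 1).
CO: ketone, 1 C=O (running total 2).
CH(CONH2): amide, 1 C=O (running total 3).
CH(COOH): carboxylic acid, 1 C=O (running total 4).
CH(COBr): acyl halide, 1 C=O (running total 5).
CH(CHO): aldehyde, 1 C=O (running total 6).
COOCH2CH3: ester, 1 C=O (running total 7).

7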